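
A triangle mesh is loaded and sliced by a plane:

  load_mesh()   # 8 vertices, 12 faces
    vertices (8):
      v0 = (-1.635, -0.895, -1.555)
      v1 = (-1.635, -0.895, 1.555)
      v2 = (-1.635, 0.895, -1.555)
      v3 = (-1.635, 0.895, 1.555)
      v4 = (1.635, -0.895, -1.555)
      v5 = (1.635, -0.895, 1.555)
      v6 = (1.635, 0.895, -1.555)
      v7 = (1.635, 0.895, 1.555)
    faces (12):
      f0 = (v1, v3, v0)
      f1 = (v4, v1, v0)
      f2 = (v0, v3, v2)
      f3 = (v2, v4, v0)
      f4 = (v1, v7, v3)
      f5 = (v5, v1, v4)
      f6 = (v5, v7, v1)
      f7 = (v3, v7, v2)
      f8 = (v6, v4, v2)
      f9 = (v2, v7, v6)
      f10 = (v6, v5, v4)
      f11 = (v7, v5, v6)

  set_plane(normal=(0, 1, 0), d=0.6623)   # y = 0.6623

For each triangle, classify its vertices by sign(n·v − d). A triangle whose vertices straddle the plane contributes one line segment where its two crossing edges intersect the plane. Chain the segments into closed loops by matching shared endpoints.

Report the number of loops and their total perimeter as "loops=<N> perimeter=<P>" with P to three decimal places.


loops=1 perimeter=12.760

Straddling triangles (8 of 12):
  (v1,v3,v0) [-+-] → (-1.635, 0.6623, 1.555)–(-1.635, 0.6623, 1.1507)  len=0.4043
  (v0,v3,v2) [-++] → (-1.635, 0.6623, 1.1507)–(-1.635, 0.6623, -1.555)  len=2.7057
  (v2,v4,v0) [+--] → (-1.2099, 0.6623, -1.555)–(-1.635, 0.6623, -1.555)  len=0.4251
  (v1,v7,v3) [-++] → (1.2099, 0.6623, 1.555)–(-1.635, 0.6623, 1.555)  len=2.8449
  (v5,v7,v1) [-+-] → (1.635, 0.6623, 1.555)–(1.2099, 0.6623, 1.555)  len=0.4251
  (v6,v4,v2) [+-+] → (1.635, 0.6623, -1.555)–(-1.2099, 0.6623, -1.555)  len=2.8449
  (v6,v5,v4) [+--] → (1.635, 0.6623, -1.1507)–(1.635, 0.6623, -1.555)  len=0.4043
  (v7,v5,v6) [+-+] → (1.635, 0.6623, 1.555)–(1.635, 0.6623, -1.1507)  len=2.7057

Chained into 1 loop(s):
  loop 1: 8 segments, perimeter = 12.7600
Total perimeter = 12.760


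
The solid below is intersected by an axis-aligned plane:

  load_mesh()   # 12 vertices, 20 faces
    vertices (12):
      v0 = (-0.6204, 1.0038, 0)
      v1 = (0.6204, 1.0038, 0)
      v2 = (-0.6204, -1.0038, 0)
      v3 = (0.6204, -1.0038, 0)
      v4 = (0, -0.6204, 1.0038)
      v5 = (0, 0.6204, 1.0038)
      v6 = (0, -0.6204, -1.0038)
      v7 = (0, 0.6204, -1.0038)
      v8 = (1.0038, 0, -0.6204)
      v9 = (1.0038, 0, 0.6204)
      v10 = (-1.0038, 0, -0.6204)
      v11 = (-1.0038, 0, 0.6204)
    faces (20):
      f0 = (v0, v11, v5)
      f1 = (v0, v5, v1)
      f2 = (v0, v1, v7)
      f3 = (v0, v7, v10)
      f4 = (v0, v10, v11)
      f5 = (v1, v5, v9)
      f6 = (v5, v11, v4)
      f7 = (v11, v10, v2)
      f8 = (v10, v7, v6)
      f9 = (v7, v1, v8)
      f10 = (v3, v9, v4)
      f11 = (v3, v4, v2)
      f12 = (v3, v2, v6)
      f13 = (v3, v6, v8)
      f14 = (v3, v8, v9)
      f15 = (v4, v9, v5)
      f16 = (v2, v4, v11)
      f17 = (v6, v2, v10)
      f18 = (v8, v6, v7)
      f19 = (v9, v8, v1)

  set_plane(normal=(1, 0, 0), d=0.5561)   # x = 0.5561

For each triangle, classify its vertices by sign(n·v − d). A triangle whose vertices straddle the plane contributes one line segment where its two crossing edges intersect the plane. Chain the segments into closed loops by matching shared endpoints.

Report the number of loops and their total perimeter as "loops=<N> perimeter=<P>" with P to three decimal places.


Straddling triangles (10 of 20):
  (v0,v5,v1) [--+] → (0.5561, 0.964063, 0.104037)–(0.5561, 1.0038, 0)  len=0.1114
  (v0,v1,v7) [-+-] → (0.5561, 1.0038, 0)–(0.5561, 0.964063, -0.104037)  len=0.1114
  (v1,v5,v9) [+-+] → (0.5561, 0.964063, 0.104037)–(0.5561, 0.276702, 0.791398)  len=0.9721
  (v7,v1,v8) [-++] → (0.5561, 0.964063, -0.104037)–(0.5561, 0.276702, -0.791398)  len=0.9721
  (v3,v9,v4) [++-] → (0.5561, -0.276702, 0.791398)–(0.5561, -0.964063, 0.104037)  len=0.9721
  (v3,v4,v2) [+--] → (0.5561, -0.964063, 0.104037)–(0.5561, -1.0038, 0)  len=0.1114
  (v3,v2,v6) [+--] → (0.5561, -1.0038, 0)–(0.5561, -0.964063, -0.104037)  len=0.1114
  (v3,v6,v8) [+-+] → (0.5561, -0.964063, -0.104037)–(0.5561, -0.276702, -0.791398)  len=0.9721
  (v4,v9,v5) [-+-] → (0.5561, -0.276702, 0.791398)–(0.5561, 0.276702, 0.791398)  len=0.5534
  (v8,v6,v7) [+--] → (0.5561, -0.276702, -0.791398)–(0.5561, 0.276702, -0.791398)  len=0.5534

Chained into 1 loop(s):
  loop 1: 10 segments, perimeter = 5.4406
Total perimeter = 5.441

loops=1 perimeter=5.441


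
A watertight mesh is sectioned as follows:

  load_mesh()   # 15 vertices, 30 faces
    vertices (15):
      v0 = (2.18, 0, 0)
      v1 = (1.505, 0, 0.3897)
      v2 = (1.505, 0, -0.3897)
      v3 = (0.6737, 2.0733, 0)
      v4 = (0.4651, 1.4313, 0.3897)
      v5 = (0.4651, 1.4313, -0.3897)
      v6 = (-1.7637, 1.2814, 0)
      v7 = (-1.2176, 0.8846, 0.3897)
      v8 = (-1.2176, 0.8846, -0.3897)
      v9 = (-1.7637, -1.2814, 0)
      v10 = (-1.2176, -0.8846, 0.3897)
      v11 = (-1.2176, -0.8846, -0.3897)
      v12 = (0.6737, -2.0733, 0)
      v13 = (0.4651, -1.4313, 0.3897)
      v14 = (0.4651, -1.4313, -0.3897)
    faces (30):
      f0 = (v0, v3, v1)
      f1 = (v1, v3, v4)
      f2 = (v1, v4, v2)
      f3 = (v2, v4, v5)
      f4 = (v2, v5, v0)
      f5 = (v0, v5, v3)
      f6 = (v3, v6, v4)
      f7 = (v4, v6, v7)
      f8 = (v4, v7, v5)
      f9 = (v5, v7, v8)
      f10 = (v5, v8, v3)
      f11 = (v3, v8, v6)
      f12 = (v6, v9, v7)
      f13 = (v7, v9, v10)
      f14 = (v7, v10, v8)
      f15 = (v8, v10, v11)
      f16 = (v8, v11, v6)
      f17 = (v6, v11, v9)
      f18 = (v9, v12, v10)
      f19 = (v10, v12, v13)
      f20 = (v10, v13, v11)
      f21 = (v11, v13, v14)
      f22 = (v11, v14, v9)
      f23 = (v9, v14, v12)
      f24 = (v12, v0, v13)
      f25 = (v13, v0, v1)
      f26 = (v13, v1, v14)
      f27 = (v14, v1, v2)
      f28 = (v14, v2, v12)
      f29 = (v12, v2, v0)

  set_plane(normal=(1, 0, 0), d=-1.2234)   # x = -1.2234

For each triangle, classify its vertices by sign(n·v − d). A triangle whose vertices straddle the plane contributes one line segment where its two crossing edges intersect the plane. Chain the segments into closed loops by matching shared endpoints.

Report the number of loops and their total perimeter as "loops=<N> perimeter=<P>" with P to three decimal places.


loops=1 perimeter=6.302

Straddling triangles (10 of 30):
  (v3,v6,v4) [+-+] → (-1.2234, 1.45694, 0)–(-1.2234, 1.31774, 0.0944701)  len=0.1682
  (v4,v6,v7) [+-+] → (-1.2234, 1.31774, 0.0944701)–(-1.2234, 0.888814, 0.385561)  len=0.5184
  (v3,v8,v6) [++-] → (-1.2234, 0.888814, -0.385561)–(-1.2234, 1.45694, 0)  len=0.6866
  (v6,v9,v7) [--+] → (-1.2234, 0.861595, 0.385561)–(-1.2234, 0.888814, 0.385561)  len=0.0272
  (v7,v9,v10) [+-+] → (-1.2234, 0.861595, 0.385561)–(-1.2234, -0.888814, 0.385561)  len=1.7504
  (v8,v11,v6) [++-] → (-1.2234, -0.861595, -0.385561)–(-1.2234, 0.888814, -0.385561)  len=1.7504
  (v6,v11,v9) [-+-] → (-1.2234, -0.861595, -0.385561)–(-1.2234, -0.888814, -0.385561)  len=0.0272
  (v9,v12,v10) [-++] → (-1.2234, -1.45694, 0)–(-1.2234, -0.888814, 0.385561)  len=0.6866
  (v11,v14,v9) [++-] → (-1.2234, -1.31774, -0.0944701)–(-1.2234, -0.888814, -0.385561)  len=0.5184
  (v9,v14,v12) [-++] → (-1.2234, -1.31774, -0.0944701)–(-1.2234, -1.45694, 0)  len=0.1682

Chained into 1 loop(s):
  loop 1: 10 segments, perimeter = 6.3017
Total perimeter = 6.302


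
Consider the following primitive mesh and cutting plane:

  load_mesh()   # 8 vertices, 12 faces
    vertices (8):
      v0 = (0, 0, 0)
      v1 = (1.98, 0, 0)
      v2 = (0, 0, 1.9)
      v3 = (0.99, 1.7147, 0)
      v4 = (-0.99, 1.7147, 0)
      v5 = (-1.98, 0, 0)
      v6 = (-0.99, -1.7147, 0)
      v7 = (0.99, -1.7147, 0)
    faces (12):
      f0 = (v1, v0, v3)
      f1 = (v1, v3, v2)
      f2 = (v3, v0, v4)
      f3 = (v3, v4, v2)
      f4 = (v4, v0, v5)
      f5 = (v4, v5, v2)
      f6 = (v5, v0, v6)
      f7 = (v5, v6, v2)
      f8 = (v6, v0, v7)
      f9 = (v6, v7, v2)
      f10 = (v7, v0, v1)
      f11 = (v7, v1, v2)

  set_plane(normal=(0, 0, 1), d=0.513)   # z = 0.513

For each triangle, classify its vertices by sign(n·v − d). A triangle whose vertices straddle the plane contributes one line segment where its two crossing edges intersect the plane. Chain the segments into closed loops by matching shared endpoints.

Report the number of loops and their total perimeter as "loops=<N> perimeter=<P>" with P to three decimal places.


Straddling triangles (6 of 12):
  (v1,v3,v2) [--+] → (0.7227, 1.25173, 0.513)–(1.4454, 0, 0.513)  len=1.4454
  (v3,v4,v2) [--+] → (-0.7227, 1.25173, 0.513)–(0.7227, 1.25173, 0.513)  len=1.4454
  (v4,v5,v2) [--+] → (-1.4454, 0, 0.513)–(-0.7227, 1.25173, 0.513)  len=1.4454
  (v5,v6,v2) [--+] → (-0.7227, -1.25173, 0.513)–(-1.4454, 0, 0.513)  len=1.4454
  (v6,v7,v2) [--+] → (0.7227, -1.25173, 0.513)–(-0.7227, -1.25173, 0.513)  len=1.4454
  (v7,v1,v2) [--+] → (1.4454, 0, 0.513)–(0.7227, -1.25173, 0.513)  len=1.4454

Chained into 1 loop(s):
  loop 1: 6 segments, perimeter = 8.6723
Total perimeter = 8.672

loops=1 perimeter=8.672


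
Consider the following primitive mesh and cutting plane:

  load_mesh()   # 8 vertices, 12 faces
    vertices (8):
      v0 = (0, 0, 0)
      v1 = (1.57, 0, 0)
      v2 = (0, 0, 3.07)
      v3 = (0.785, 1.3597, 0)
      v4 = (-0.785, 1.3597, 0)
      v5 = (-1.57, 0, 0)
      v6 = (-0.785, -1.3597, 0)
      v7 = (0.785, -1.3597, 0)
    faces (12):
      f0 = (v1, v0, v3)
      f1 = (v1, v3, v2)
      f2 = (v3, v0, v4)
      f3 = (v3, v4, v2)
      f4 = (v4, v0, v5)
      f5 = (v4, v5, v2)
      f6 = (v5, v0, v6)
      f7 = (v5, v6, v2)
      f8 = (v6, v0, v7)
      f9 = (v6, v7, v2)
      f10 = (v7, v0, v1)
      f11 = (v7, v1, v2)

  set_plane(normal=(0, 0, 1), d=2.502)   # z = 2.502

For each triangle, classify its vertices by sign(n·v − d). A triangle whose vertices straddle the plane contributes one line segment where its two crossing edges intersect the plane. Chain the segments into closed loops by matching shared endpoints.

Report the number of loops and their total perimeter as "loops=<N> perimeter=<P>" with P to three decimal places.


loops=1 perimeter=1.743

Straddling triangles (6 of 12):
  (v1,v3,v2) [--+] → (0.145238, 0.251567, 2.502)–(0.290476, 0, 2.502)  len=0.2905
  (v3,v4,v2) [--+] → (-0.145238, 0.251567, 2.502)–(0.145238, 0.251567, 2.502)  len=0.2905
  (v4,v5,v2) [--+] → (-0.290476, 0, 2.502)–(-0.145238, 0.251567, 2.502)  len=0.2905
  (v5,v6,v2) [--+] → (-0.145238, -0.251567, 2.502)–(-0.290476, 0, 2.502)  len=0.2905
  (v6,v7,v2) [--+] → (0.145238, -0.251567, 2.502)–(-0.145238, -0.251567, 2.502)  len=0.2905
  (v7,v1,v2) [--+] → (0.290476, 0, 2.502)–(0.145238, -0.251567, 2.502)  len=0.2905

Chained into 1 loop(s):
  loop 1: 6 segments, perimeter = 1.7429
Total perimeter = 1.743


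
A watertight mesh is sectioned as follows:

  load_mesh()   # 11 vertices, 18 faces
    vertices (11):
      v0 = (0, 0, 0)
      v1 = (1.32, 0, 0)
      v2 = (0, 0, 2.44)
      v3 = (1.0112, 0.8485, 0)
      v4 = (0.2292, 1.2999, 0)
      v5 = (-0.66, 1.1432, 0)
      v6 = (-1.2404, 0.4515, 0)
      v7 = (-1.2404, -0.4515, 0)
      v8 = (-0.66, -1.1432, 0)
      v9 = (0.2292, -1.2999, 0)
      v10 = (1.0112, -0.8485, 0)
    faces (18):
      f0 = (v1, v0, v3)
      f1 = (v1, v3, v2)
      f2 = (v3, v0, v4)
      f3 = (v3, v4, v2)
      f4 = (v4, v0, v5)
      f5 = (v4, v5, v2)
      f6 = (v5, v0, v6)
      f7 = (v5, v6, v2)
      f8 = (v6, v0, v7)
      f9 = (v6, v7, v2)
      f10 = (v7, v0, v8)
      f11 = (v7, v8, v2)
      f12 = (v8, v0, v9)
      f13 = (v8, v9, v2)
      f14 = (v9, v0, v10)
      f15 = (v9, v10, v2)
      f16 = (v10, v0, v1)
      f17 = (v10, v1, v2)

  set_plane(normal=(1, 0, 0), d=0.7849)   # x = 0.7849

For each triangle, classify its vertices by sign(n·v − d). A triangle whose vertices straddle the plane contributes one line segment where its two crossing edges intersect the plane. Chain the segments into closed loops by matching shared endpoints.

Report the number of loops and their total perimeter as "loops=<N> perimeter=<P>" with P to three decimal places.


loops=1 perimeter=4.812

Straddling triangles (8 of 18):
  (v1,v0,v3) [+-+] → (0.7849, 0, 0)–(0.7849, 0.658611, 0)  len=0.6586
  (v1,v3,v2) [++-] → (0.7849, 0.658611, 0.546056)–(0.7849, 0, 0.989124)  len=0.7938
  (v3,v0,v4) [+--] → (0.7849, 0.658611, 0)–(0.7849, 0.979129, 0)  len=0.3205
  (v3,v4,v2) [+--] → (0.7849, 0.979129, 0)–(0.7849, 0.658611, 0.546056)  len=0.6332
  (v9,v0,v10) [--+] → (0.7849, -0.658611, 0)–(0.7849, -0.979129, 0)  len=0.3205
  (v9,v10,v2) [-+-] → (0.7849, -0.979129, 0)–(0.7849, -0.658611, 0.546056)  len=0.6332
  (v10,v0,v1) [+-+] → (0.7849, -0.658611, 0)–(0.7849, 0, 0)  len=0.6586
  (v10,v1,v2) [++-] → (0.7849, 0, 0.989124)–(0.7849, -0.658611, 0.546056)  len=0.7938

Chained into 1 loop(s):
  loop 1: 8 segments, perimeter = 4.8122
Total perimeter = 4.812


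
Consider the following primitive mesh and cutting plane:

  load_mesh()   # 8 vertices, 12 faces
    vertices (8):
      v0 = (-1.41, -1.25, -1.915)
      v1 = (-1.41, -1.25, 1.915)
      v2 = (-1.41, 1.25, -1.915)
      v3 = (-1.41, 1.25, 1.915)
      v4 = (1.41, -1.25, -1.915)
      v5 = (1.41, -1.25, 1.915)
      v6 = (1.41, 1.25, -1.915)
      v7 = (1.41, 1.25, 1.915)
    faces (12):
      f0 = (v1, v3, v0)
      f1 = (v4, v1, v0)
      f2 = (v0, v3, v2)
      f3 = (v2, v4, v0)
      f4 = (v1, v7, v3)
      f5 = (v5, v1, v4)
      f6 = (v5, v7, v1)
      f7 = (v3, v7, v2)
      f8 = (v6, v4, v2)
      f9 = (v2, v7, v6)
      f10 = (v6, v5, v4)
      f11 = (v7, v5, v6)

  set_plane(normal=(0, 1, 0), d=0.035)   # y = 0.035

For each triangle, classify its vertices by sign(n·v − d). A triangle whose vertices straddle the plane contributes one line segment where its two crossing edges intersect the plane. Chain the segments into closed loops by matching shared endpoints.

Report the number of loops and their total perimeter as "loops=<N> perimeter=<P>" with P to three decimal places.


Straddling triangles (8 of 12):
  (v1,v3,v0) [-+-] → (-1.41, 0.035, 1.915)–(-1.41, 0.035, 0.05362)  len=1.8614
  (v0,v3,v2) [-++] → (-1.41, 0.035, 0.05362)–(-1.41, 0.035, -1.915)  len=1.9686
  (v2,v4,v0) [+--] → (-0.03948, 0.035, -1.915)–(-1.41, 0.035, -1.915)  len=1.3705
  (v1,v7,v3) [-++] → (0.03948, 0.035, 1.915)–(-1.41, 0.035, 1.915)  len=1.4495
  (v5,v7,v1) [-+-] → (1.41, 0.035, 1.915)–(0.03948, 0.035, 1.915)  len=1.3705
  (v6,v4,v2) [+-+] → (1.41, 0.035, -1.915)–(-0.03948, 0.035, -1.915)  len=1.4495
  (v6,v5,v4) [+--] → (1.41, 0.035, -0.05362)–(1.41, 0.035, -1.915)  len=1.8614
  (v7,v5,v6) [+-+] → (1.41, 0.035, 1.915)–(1.41, 0.035, -0.05362)  len=1.9686

Chained into 1 loop(s):
  loop 1: 8 segments, perimeter = 13.3000
Total perimeter = 13.300

loops=1 perimeter=13.300


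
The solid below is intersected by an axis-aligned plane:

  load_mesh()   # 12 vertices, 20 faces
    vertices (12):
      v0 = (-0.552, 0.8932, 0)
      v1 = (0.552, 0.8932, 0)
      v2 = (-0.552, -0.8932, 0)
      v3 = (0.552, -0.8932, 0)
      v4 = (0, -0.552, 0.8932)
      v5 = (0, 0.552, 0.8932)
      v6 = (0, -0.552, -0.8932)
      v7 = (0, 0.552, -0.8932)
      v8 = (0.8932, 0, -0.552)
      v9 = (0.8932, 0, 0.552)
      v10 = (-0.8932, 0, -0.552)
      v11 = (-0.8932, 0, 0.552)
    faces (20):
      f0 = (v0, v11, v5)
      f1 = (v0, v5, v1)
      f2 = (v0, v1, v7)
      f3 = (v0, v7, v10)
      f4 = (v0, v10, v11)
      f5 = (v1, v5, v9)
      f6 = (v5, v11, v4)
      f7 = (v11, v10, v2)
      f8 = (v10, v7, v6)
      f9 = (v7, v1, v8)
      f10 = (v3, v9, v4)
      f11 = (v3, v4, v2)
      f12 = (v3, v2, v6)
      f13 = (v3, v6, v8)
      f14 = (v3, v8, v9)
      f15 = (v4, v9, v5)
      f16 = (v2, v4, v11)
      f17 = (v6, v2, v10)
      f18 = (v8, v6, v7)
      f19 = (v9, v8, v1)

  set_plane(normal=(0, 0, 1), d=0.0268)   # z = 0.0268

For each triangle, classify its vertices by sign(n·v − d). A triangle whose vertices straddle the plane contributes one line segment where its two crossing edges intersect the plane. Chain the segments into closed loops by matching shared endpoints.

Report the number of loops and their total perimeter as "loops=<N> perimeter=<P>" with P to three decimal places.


Straddling triangles (10 of 20):
  (v0,v11,v5) [-++] → (-0.568566, 0.849834, 0.0268)–(-0.535438, 0.882962, 0.0268)  len=0.0469
  (v0,v5,v1) [-+-] → (-0.535438, 0.882962, 0.0268)–(0.535438, 0.882962, 0.0268)  len=1.0709
  (v0,v10,v11) [--+] → (-0.8932, 0, 0.0268)–(-0.568566, 0.849834, 0.0268)  len=0.9097
  (v1,v5,v9) [-++] → (0.535438, 0.882962, 0.0268)–(0.568566, 0.849834, 0.0268)  len=0.0469
  (v11,v10,v2) [+--] → (-0.8932, 0, 0.0268)–(-0.568566, -0.849834, 0.0268)  len=0.9097
  (v3,v9,v4) [-++] → (0.568566, -0.849834, 0.0268)–(0.535438, -0.882962, 0.0268)  len=0.0469
  (v3,v4,v2) [-+-] → (0.535438, -0.882962, 0.0268)–(-0.535438, -0.882962, 0.0268)  len=1.0709
  (v3,v8,v9) [--+] → (0.8932, 0, 0.0268)–(0.568566, -0.849834, 0.0268)  len=0.9097
  (v2,v4,v11) [-++] → (-0.535438, -0.882962, 0.0268)–(-0.568566, -0.849834, 0.0268)  len=0.0469
  (v9,v8,v1) [+--] → (0.8932, 0, 0.0268)–(0.568566, 0.849834, 0.0268)  len=0.9097

Chained into 1 loop(s):
  loop 1: 10 segments, perimeter = 5.9681
Total perimeter = 5.968

loops=1 perimeter=5.968


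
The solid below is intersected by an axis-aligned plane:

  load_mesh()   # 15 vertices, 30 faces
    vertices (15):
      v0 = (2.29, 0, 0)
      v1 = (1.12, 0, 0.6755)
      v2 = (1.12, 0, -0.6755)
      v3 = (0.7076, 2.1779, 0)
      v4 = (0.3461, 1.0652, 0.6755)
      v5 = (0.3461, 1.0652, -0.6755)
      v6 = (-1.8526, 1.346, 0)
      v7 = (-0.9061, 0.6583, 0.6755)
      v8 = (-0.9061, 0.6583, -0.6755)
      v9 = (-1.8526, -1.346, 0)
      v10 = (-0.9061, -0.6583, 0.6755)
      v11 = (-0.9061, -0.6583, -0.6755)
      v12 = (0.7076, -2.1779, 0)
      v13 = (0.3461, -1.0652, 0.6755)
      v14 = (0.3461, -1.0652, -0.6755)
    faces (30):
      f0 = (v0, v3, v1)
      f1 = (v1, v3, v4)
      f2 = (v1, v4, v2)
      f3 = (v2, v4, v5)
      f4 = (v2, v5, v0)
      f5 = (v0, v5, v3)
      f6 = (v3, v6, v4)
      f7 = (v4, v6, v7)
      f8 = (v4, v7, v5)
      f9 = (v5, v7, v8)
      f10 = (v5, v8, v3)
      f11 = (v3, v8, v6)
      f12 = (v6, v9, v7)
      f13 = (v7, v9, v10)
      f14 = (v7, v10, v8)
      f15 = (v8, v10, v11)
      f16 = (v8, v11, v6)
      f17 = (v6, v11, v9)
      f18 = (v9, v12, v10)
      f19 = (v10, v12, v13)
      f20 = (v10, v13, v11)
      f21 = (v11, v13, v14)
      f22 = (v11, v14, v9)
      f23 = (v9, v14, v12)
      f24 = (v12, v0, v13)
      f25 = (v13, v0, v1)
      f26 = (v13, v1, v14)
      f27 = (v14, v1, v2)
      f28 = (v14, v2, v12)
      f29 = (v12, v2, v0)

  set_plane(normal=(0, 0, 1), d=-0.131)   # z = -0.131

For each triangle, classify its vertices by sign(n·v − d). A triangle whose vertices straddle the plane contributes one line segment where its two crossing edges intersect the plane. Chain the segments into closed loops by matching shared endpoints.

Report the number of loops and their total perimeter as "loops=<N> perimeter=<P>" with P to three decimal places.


Straddling triangles (20 of 30):
  (v1,v4,v2) [++-] → (0.808091, 0.429313, -0.131)–(1.12, 0, -0.131)  len=0.5307
  (v2,v4,v5) [-+-] → (0.808091, 0.429313, -0.131)–(0.3461, 1.0652, -0.131)  len=0.7860
  (v2,v5,v0) [--+] → (1.91302, 0.206575, -0.131)–(2.0631, 0, -0.131)  len=0.2553
  (v0,v5,v3) [+-+] → (1.91302, 0.206575, -0.131)–(0.637494, 1.96211, -0.131)  len=2.1700
  (v4,v7,v5) [++-] → (-0.15858, 0.901205, -0.131)–(0.3461, 1.0652, -0.131)  len=0.5307
  (v5,v7,v8) [-+-] → (-0.15858, 0.901205, -0.131)–(-0.9061, 0.6583, -0.131)  len=0.7860
  (v5,v8,v3) [--+] → (0.394654, 1.8832, -0.131)–(0.637494, 1.96211, -0.131)  len=0.2553
  (v3,v8,v6) [+-+] → (0.394654, 1.8832, -0.131)–(-1.66904, 1.21263, -0.131)  len=2.1699
  (v7,v10,v8) [++-] → (-0.9061, 0.127664, -0.131)–(-0.9061, 0.6583, -0.131)  len=0.5306
  (v8,v10,v11) [-+-] → (-0.9061, 0.127664, -0.131)–(-0.9061, -0.6583, -0.131)  len=0.7860
  (v8,v11,v6) [--+] → (-1.66904, 0.957305, -0.131)–(-1.66904, 1.21263, -0.131)  len=0.2553
  (v6,v11,v9) [+-+] → (-1.66904, 0.957305, -0.131)–(-1.66904, -1.21263, -0.131)  len=2.1699
  (v10,v13,v11) [++-] → (-0.40142, -0.822295, -0.131)–(-0.9061, -0.6583, -0.131)  len=0.5307
  (v11,v13,v14) [-+-] → (-0.40142, -0.822295, -0.131)–(0.3461, -1.0652, -0.131)  len=0.7860
  (v11,v14,v9) [--+] → (-1.42621, -1.29154, -0.131)–(-1.66904, -1.21263, -0.131)  len=0.2553
  (v9,v14,v12) [+-+] → (-1.42621, -1.29154, -0.131)–(0.637494, -1.96211, -0.131)  len=2.1699
  (v13,v1,v14) [++-] → (0.658009, -0.635887, -0.131)–(0.3461, -1.0652, -0.131)  len=0.5307
  (v14,v1,v2) [-+-] → (0.658009, -0.635887, -0.131)–(1.12, 0, -0.131)  len=0.7860
  (v14,v2,v12) [--+] → (0.787577, -1.75554, -0.131)–(0.637494, -1.96211, -0.131)  len=0.2553
  (v12,v2,v0) [+-+] → (0.787577, -1.75554, -0.131)–(2.0631, 0, -0.131)  len=2.1700

Chained into 2 loop(s):
  loop 1: 10 segments, perimeter = 6.5832
  loop 2: 10 segments, perimeter = 12.1264
Total perimeter = 18.710

loops=2 perimeter=18.710


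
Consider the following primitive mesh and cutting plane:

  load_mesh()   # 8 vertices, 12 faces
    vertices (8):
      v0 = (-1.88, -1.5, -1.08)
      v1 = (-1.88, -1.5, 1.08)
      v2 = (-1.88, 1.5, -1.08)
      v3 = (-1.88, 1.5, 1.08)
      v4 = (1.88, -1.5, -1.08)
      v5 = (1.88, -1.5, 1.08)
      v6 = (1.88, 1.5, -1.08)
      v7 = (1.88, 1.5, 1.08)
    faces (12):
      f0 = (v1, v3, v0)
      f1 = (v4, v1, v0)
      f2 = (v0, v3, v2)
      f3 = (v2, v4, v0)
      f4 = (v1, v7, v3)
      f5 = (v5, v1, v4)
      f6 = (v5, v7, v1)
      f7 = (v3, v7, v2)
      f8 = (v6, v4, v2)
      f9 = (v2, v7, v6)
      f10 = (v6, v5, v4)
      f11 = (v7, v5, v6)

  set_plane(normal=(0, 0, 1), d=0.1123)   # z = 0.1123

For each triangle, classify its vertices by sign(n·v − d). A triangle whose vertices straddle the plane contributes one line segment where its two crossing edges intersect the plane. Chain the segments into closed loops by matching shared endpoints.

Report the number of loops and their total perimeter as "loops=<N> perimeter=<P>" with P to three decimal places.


Straddling triangles (8 of 12):
  (v1,v3,v0) [++-] → (-1.88, 0.155972, 0.1123)–(-1.88, -1.5, 0.1123)  len=1.6560
  (v4,v1,v0) [-+-] → (-0.195485, -1.5, 0.1123)–(-1.88, -1.5, 0.1123)  len=1.6845
  (v0,v3,v2) [-+-] → (-1.88, 0.155972, 0.1123)–(-1.88, 1.5, 0.1123)  len=1.3440
  (v5,v1,v4) [++-] → (-0.195485, -1.5, 0.1123)–(1.88, -1.5, 0.1123)  len=2.0755
  (v3,v7,v2) [++-] → (0.195485, 1.5, 0.1123)–(-1.88, 1.5, 0.1123)  len=2.0755
  (v2,v7,v6) [-+-] → (0.195485, 1.5, 0.1123)–(1.88, 1.5, 0.1123)  len=1.6845
  (v6,v5,v4) [-+-] → (1.88, -0.155972, 0.1123)–(1.88, -1.5, 0.1123)  len=1.3440
  (v7,v5,v6) [++-] → (1.88, -0.155972, 0.1123)–(1.88, 1.5, 0.1123)  len=1.6560

Chained into 1 loop(s):
  loop 1: 8 segments, perimeter = 13.5200
Total perimeter = 13.520

loops=1 perimeter=13.520


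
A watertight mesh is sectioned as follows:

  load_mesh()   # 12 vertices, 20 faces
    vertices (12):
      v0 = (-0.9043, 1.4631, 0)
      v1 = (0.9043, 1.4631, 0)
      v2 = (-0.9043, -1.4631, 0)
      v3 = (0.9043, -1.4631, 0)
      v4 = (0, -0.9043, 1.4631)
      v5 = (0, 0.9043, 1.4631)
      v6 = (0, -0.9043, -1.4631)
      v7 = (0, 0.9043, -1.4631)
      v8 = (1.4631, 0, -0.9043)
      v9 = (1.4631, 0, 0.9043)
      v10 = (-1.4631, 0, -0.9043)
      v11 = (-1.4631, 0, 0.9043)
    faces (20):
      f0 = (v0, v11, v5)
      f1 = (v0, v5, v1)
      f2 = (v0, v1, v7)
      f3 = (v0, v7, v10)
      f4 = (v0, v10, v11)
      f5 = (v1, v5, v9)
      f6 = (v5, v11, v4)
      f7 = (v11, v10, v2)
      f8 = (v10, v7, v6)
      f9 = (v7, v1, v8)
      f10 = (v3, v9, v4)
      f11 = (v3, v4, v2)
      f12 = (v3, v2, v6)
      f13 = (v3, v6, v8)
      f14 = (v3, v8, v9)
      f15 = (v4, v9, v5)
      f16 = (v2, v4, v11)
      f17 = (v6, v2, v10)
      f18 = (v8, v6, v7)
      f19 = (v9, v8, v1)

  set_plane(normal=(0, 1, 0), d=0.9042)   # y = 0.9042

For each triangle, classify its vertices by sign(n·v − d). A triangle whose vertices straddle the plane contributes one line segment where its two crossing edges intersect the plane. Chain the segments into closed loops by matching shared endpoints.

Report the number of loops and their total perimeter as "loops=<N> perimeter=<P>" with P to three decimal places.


Straddling triangles (10 of 20):
  (v0,v11,v5) [+-+] → (-1.11776, 0.9042, 0.34544)–(-0.000161794, 0.9042, 1.46304)  len=1.5805
  (v0,v7,v10) [++-] → (-0.000161794, 0.9042, -1.46304)–(-1.11776, 0.9042, -0.34544)  len=1.5805
  (v0,v10,v11) [+--] → (-1.11776, 0.9042, -0.34544)–(-1.11776, 0.9042, 0.34544)  len=0.6909
  (v1,v5,v9) [++-] → (0.000161794, 0.9042, 1.46304)–(1.11776, 0.9042, 0.34544)  len=1.5805
  (v5,v11,v4) [+--] → (-0.000161794, 0.9042, 1.46304)–(0, 0.9042, 1.4631)  len=0.0002
  (v10,v7,v6) [-+-] → (-0.000161794, 0.9042, -1.46304)–(0, 0.9042, -1.4631)  len=0.0002
  (v7,v1,v8) [++-] → (1.11776, 0.9042, -0.34544)–(0.000161794, 0.9042, -1.46304)  len=1.5805
  (v4,v9,v5) [--+] → (0.000161794, 0.9042, 1.46304)–(0, 0.9042, 1.4631)  len=0.0002
  (v8,v6,v7) [--+] → (0, 0.9042, -1.4631)–(0.000161794, 0.9042, -1.46304)  len=0.0002
  (v9,v8,v1) [--+] → (1.11776, 0.9042, -0.34544)–(1.11776, 0.9042, 0.34544)  len=0.6909

Chained into 1 loop(s):
  loop 1: 10 segments, perimeter = 7.7045
Total perimeter = 7.705

loops=1 perimeter=7.705


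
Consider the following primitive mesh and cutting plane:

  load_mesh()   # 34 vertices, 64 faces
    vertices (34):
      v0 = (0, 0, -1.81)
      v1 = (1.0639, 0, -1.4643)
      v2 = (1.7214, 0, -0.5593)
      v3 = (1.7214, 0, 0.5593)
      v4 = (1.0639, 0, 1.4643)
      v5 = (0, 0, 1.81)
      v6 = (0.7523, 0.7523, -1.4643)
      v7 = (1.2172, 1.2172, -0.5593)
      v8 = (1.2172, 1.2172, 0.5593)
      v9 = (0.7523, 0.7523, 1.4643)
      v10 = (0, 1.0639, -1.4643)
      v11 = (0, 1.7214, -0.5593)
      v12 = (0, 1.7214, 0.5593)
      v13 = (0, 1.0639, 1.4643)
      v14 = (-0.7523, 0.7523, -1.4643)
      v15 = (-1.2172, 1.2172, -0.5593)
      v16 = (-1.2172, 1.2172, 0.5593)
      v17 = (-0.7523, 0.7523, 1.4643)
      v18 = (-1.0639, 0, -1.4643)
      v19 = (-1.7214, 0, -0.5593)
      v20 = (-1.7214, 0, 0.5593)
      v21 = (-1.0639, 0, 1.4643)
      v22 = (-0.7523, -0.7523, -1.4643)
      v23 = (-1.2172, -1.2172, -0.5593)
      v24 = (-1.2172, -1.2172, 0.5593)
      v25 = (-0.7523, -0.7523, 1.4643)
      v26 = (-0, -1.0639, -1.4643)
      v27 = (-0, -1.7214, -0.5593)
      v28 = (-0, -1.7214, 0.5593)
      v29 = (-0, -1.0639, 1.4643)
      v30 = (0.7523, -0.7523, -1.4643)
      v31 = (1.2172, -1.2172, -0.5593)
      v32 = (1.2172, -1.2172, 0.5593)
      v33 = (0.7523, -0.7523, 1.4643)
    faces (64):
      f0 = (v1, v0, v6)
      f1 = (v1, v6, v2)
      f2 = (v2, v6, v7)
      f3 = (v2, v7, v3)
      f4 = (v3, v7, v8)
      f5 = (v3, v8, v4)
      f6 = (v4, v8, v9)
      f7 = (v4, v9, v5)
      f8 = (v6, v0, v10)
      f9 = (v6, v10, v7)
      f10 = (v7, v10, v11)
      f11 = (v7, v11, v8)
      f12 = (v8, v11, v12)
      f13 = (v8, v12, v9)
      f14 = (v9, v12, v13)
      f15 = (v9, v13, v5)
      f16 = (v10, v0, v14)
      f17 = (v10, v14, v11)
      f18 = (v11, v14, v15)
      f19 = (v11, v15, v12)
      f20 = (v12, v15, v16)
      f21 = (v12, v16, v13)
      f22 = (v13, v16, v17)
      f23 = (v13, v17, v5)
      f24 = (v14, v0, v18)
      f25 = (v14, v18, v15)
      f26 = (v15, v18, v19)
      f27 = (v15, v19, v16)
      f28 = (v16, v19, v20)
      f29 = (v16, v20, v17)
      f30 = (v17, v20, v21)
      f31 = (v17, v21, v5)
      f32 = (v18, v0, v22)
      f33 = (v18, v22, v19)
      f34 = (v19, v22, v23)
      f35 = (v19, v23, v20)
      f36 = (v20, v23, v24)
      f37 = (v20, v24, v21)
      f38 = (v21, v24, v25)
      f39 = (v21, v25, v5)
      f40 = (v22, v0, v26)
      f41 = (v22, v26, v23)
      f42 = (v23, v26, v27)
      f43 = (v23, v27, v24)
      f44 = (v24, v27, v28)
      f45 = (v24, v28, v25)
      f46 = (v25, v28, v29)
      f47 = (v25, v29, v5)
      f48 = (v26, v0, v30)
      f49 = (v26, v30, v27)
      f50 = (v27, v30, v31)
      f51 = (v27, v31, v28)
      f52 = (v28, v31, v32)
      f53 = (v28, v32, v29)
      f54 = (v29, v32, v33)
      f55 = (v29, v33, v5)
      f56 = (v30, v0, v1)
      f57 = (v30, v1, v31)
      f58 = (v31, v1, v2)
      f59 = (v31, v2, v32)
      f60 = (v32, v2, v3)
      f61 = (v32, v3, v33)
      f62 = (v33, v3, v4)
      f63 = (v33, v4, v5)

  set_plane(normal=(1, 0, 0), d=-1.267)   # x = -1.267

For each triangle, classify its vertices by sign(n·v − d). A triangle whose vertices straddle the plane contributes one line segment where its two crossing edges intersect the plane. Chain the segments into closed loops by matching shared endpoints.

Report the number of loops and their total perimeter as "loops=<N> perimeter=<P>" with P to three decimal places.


loops=1 perimeter=7.288

Straddling triangles (10 of 64):
  (v15,v18,v19) [++-] → (-1.267, 0, -1.18475)–(-1.267, 1.09698, -0.5593)  len=1.2628
  (v15,v19,v16) [+-+] → (-1.267, 1.09698, -0.5593)–(-1.267, 1.09698, 0.448816)  len=1.0081
  (v16,v19,v20) [+--] → (-1.267, 1.09698, 0.448816)–(-1.267, 1.09698, 0.5593)  len=0.1105
  (v16,v20,v17) [+-+] → (-1.267, 1.09698, 0.5593)–(-1.267, 0.352745, 0.983644)  len=0.8567
  (v17,v20,v21) [+-+] → (-1.267, 0.352745, 0.983644)–(-1.267, 0, 1.18475)  len=0.4060
  (v18,v22,v19) [++-] → (-1.267, -0.352745, -0.983644)–(-1.267, 0, -1.18475)  len=0.4060
  (v19,v22,v23) [-++] → (-1.267, -0.352745, -0.983644)–(-1.267, -1.09698, -0.5593)  len=0.8567
  (v19,v23,v20) [-+-] → (-1.267, -1.09698, -0.5593)–(-1.267, -1.09698, -0.448816)  len=0.1105
  (v20,v23,v24) [-++] → (-1.267, -1.09698, -0.448816)–(-1.267, -1.09698, 0.5593)  len=1.0081
  (v20,v24,v21) [-++] → (-1.267, -1.09698, 0.5593)–(-1.267, 0, 1.18475)  len=1.2628

Chained into 1 loop(s):
  loop 1: 10 segments, perimeter = 7.2882
Total perimeter = 7.288


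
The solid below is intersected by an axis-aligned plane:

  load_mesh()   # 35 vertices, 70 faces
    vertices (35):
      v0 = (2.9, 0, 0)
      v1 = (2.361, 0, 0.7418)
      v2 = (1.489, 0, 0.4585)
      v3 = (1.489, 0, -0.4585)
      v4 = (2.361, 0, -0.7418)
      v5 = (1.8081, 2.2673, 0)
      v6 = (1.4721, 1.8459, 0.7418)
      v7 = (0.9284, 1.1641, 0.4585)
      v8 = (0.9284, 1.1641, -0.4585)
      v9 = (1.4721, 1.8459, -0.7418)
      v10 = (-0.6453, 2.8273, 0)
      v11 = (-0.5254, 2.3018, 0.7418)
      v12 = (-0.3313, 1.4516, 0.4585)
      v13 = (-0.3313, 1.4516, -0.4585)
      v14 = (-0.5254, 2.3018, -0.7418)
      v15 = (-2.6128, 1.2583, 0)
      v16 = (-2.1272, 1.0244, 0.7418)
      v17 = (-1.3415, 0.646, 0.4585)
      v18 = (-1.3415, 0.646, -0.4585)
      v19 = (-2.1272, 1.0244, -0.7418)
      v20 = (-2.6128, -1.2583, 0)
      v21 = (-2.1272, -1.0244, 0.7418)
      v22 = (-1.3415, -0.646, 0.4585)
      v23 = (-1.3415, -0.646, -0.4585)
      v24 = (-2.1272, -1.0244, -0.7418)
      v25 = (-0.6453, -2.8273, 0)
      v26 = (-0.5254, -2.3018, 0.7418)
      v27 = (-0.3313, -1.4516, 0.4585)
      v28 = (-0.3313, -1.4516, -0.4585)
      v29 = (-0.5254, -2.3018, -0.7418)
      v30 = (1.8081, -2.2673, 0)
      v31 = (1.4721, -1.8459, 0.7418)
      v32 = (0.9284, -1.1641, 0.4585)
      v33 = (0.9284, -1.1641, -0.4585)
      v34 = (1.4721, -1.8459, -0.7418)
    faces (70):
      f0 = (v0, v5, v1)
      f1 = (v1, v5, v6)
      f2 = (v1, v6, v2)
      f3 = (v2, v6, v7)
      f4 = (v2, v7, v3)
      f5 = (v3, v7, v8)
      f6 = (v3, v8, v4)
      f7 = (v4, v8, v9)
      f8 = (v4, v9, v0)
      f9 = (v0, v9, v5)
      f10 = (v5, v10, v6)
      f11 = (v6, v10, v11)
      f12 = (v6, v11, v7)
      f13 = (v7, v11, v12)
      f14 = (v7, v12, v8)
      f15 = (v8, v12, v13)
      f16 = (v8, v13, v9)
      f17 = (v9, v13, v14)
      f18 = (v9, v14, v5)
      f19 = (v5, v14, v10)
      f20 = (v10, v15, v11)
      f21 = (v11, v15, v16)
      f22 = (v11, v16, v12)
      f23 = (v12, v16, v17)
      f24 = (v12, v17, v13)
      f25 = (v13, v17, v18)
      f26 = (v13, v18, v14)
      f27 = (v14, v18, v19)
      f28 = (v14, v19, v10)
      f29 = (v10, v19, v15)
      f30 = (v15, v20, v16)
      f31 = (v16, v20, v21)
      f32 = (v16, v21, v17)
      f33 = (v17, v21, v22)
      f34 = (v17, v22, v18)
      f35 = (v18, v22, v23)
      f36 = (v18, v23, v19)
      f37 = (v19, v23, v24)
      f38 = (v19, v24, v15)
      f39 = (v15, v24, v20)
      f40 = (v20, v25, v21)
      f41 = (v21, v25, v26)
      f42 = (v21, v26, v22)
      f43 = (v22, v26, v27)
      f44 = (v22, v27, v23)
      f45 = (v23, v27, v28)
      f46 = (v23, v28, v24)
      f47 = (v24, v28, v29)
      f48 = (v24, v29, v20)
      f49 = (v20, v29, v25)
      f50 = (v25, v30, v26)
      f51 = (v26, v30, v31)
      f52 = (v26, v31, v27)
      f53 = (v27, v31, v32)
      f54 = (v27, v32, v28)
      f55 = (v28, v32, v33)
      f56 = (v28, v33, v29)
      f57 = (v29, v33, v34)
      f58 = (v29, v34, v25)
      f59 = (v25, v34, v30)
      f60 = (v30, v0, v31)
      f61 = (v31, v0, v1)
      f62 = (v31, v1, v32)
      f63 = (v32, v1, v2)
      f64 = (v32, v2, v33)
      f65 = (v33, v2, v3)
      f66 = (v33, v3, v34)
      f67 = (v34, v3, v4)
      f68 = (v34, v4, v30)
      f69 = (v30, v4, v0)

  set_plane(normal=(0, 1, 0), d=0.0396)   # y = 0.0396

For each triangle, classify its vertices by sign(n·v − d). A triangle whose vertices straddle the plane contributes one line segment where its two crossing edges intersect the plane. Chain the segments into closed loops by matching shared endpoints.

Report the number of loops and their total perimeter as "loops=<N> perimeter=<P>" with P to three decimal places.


Straddling triangles (20 of 70):
  (v0,v5,v1) [-+-] → (2.88093, 0.0396, 0)–(2.35134, 0.0396, 0.728844)  len=0.9009
  (v1,v5,v6) [-++] → (2.35134, 0.0396, 0.728844)–(2.34193, 0.0396, 0.7418)  len=0.0160
  (v1,v6,v2) [-+-] → (2.34193, 0.0396, 0.7418)–(1.48864, 0.0396, 0.464578)  len=0.8972
  (v2,v6,v7) [-++] → (1.48864, 0.0396, 0.464578)–(1.46993, 0.0396, 0.4585)  len=0.0197
  (v2,v7,v3) [-+-] → (1.46993, 0.0396, 0.4585)–(1.46993, 0.0396, -0.427306)  len=0.8858
  (v3,v7,v8) [-++] → (1.46993, 0.0396, -0.427306)–(1.46993, 0.0396, -0.4585)  len=0.0312
  (v3,v8,v4) [-+-] → (1.46993, 0.0396, -0.4585)–(2.31227, 0.0396, -0.732163)  len=0.8857
  (v4,v8,v9) [-++] → (2.31227, 0.0396, -0.732163)–(2.34193, 0.0396, -0.7418)  len=0.0312
  (v4,v9,v0) [-+-] → (2.34193, 0.0396, -0.7418)–(2.86937, 0.0396, -0.0159138)  len=0.8973
  (v0,v9,v5) [-++] → (2.86937, 0.0396, -0.0159138)–(2.88093, 0.0396, 0)  len=0.0197
  (v15,v20,v16) [+-+] → (-2.6128, 0.0396, 0)–(-2.3367, 0.0396, 0.421773)  len=0.5041
  (v16,v20,v21) [+--] → (-2.3367, 0.0396, 0.421773)–(-2.1272, 0.0396, 0.7418)  len=0.3825
  (v16,v21,v17) [+-+] → (-2.1272, 0.0396, 0.7418)–(-1.62673, 0.0396, 0.561345)  len=0.5320
  (v17,v21,v22) [+--] → (-1.62673, 0.0396, 0.561345)–(-1.3415, 0.0396, 0.4585)  len=0.3032
  (v17,v22,v18) [+-+] → (-1.3415, 0.0396, 0.4585)–(-1.3415, 0.0396, -0.0281062)  len=0.4866
  (v18,v22,v23) [+--] → (-1.3415, 0.0396, -0.0281062)–(-1.3415, 0.0396, -0.4585)  len=0.4304
  (v18,v23,v19) [+-+] → (-1.3415, 0.0396, -0.4585)–(-1.66398, 0.0396, -0.574778)  len=0.3428
  (v19,v23,v24) [+--] → (-1.66398, 0.0396, -0.574778)–(-2.1272, 0.0396, -0.7418)  len=0.4924
  (v19,v24,v15) [+-+] → (-2.1272, 0.0396, -0.7418)–(-2.35355, 0.0396, -0.396036)  len=0.4133
  (v15,v24,v20) [+--] → (-2.35355, 0.0396, -0.396036)–(-2.6128, 0.0396, 0)  len=0.4733

Chained into 2 loop(s):
  loop 1: 10 segments, perimeter = 4.5846
  loop 2: 10 segments, perimeter = 4.3606
Total perimeter = 8.945

loops=2 perimeter=8.945


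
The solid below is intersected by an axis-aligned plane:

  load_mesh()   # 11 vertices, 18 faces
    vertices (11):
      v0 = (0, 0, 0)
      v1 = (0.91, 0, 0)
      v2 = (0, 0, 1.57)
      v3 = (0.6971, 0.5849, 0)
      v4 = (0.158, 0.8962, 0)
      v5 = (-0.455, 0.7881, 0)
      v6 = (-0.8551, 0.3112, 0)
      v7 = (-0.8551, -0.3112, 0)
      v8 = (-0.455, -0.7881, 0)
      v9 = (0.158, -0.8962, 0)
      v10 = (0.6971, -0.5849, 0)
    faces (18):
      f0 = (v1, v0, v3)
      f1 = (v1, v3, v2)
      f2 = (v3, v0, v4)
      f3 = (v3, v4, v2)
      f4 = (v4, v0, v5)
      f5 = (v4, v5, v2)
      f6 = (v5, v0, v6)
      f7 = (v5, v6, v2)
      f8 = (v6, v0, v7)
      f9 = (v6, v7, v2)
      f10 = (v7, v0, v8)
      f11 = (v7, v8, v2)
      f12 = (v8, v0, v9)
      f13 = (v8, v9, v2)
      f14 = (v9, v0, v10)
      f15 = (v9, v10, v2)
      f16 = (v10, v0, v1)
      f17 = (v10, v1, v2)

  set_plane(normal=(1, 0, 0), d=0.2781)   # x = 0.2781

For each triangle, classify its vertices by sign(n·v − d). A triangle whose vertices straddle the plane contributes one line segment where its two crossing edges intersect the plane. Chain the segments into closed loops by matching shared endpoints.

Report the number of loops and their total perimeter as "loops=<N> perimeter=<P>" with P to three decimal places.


Straddling triangles (8 of 18):
  (v1,v0,v3) [+-+] → (0.2781, 0, 0)–(0.2781, 0.233339, 0)  len=0.2333
  (v1,v3,v2) [++-] → (0.2781, 0.233339, 0.943667)–(0.2781, 0, 1.0902)  len=0.2755
  (v3,v0,v4) [+--] → (0.2781, 0.233339, 0)–(0.2781, 0.826849, 0)  len=0.5935
  (v3,v4,v2) [+--] → (0.2781, 0.826849, 0)–(0.2781, 0.233339, 0.943667)  len=1.1148
  (v9,v0,v10) [--+] → (0.2781, -0.233339, 0)–(0.2781, -0.826849, 0)  len=0.5935
  (v9,v10,v2) [-+-] → (0.2781, -0.826849, 0)–(0.2781, -0.233339, 0.943667)  len=1.1148
  (v10,v0,v1) [+-+] → (0.2781, -0.233339, 0)–(0.2781, 0, 0)  len=0.2333
  (v10,v1,v2) [++-] → (0.2781, 0, 1.0902)–(0.2781, -0.233339, 0.943667)  len=0.2755

Chained into 1 loop(s):
  loop 1: 8 segments, perimeter = 4.4344
Total perimeter = 4.434

loops=1 perimeter=4.434


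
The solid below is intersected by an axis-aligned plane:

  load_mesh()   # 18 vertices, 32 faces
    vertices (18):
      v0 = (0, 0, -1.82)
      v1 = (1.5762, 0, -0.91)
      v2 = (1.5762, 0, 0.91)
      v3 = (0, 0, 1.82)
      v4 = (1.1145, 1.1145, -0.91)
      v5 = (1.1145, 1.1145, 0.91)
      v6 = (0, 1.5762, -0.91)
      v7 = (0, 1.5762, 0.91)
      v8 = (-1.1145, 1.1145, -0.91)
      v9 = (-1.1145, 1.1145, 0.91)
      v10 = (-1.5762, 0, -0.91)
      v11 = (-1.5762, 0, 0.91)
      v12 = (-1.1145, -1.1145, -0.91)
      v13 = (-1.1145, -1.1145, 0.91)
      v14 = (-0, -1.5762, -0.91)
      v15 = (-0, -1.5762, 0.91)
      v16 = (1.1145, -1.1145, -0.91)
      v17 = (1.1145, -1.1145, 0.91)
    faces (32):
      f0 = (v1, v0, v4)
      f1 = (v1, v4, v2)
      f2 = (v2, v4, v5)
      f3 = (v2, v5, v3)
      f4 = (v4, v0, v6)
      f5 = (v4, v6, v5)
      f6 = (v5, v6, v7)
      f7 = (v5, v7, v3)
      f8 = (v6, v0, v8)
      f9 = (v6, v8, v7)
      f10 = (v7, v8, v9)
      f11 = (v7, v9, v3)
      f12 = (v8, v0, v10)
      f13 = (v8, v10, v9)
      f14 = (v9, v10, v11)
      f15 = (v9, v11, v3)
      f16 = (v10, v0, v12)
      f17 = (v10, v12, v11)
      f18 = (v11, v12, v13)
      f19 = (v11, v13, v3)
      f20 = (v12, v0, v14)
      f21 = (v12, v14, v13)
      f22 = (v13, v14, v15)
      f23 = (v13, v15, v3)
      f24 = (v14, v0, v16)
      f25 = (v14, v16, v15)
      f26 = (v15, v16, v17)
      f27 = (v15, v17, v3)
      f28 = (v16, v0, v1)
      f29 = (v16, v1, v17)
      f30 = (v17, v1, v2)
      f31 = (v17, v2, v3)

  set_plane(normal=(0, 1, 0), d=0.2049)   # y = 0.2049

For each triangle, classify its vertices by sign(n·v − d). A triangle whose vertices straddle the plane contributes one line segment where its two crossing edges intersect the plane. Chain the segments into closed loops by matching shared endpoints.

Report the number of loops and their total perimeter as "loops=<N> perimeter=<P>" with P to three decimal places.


loops=1 perimeter=10.424

Straddling triangles (12 of 32):
  (v1,v0,v4) [--+] → (0.2049, 0.2049, -1.6527)–(1.49132, 0.2049, -0.91)  len=1.4854
  (v1,v4,v2) [-+-] → (1.49132, 0.2049, -0.91)–(1.49132, 0.2049, 0.575394)  len=1.4854
  (v2,v4,v5) [-++] → (1.49132, 0.2049, 0.575394)–(1.49132, 0.2049, 0.91)  len=0.3346
  (v2,v5,v3) [-+-] → (1.49132, 0.2049, 0.91)–(0.2049, 0.2049, 1.6527)  len=1.4854
  (v4,v0,v6) [+-+] → (0.2049, 0.2049, -1.6527)–(0, 0.2049, -1.7017)  len=0.2107
  (v5,v7,v3) [++-] → (0, 0.2049, 1.7017)–(0.2049, 0.2049, 1.6527)  len=0.2107
  (v6,v0,v8) [+-+] → (0, 0.2049, -1.7017)–(-0.2049, 0.2049, -1.6527)  len=0.2107
  (v7,v9,v3) [++-] → (-0.2049, 0.2049, 1.6527)–(0, 0.2049, 1.7017)  len=0.2107
  (v8,v0,v10) [+--] → (-0.2049, 0.2049, -1.6527)–(-1.49132, 0.2049, -0.91)  len=1.4854
  (v8,v10,v9) [+-+] → (-1.49132, 0.2049, -0.91)–(-1.49132, 0.2049, -0.575394)  len=0.3346
  (v9,v10,v11) [+--] → (-1.49132, 0.2049, -0.575394)–(-1.49132, 0.2049, 0.91)  len=1.4854
  (v9,v11,v3) [+--] → (-1.49132, 0.2049, 0.91)–(-0.2049, 0.2049, 1.6527)  len=1.4854

Chained into 1 loop(s):
  loop 1: 12 segments, perimeter = 10.4244
Total perimeter = 10.424
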